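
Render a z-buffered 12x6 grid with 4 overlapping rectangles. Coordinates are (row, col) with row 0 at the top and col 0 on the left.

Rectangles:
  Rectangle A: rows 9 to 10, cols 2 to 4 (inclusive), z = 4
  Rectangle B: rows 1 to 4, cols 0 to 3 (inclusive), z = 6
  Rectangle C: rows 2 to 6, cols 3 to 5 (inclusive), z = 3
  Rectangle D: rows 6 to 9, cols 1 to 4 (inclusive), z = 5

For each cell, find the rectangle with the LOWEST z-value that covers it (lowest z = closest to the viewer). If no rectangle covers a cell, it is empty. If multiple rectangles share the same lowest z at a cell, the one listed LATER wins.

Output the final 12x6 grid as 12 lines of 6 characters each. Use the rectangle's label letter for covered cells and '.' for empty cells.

......
BBBB..
BBBCCC
BBBCCC
BBBCCC
...CCC
.DDCCC
.DDDD.
.DDDD.
.DAAA.
..AAA.
......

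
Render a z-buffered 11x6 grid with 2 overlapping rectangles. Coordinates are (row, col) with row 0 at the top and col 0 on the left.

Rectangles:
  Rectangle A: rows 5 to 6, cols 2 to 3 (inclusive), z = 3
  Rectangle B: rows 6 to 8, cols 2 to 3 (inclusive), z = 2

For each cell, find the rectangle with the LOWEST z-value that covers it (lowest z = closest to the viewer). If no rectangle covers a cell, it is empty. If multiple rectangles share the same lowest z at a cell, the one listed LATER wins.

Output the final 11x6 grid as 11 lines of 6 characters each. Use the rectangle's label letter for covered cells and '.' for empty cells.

......
......
......
......
......
..AA..
..BB..
..BB..
..BB..
......
......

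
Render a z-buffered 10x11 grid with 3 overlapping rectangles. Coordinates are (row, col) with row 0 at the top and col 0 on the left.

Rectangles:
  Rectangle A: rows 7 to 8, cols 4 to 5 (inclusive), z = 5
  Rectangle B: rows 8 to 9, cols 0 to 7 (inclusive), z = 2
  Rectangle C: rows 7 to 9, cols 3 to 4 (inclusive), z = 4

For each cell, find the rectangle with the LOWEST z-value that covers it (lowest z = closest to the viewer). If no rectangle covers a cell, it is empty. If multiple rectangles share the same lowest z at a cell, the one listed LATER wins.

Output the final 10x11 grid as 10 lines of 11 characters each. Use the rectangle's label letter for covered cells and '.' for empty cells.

...........
...........
...........
...........
...........
...........
...........
...CCA.....
BBBBBBBB...
BBBBBBBB...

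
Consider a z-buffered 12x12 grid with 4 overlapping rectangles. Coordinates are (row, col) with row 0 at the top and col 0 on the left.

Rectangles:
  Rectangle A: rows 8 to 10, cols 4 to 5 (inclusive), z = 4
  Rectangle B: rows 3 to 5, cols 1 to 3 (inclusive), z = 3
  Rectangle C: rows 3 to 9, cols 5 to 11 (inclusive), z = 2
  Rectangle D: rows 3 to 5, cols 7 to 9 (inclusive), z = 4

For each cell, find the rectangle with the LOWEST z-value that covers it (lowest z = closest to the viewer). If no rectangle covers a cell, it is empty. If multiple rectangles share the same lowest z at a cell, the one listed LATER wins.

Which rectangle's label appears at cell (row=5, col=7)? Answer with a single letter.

Check cell (5,7):
  A: rows 8-10 cols 4-5 -> outside (row miss)
  B: rows 3-5 cols 1-3 -> outside (col miss)
  C: rows 3-9 cols 5-11 z=2 -> covers; best now C (z=2)
  D: rows 3-5 cols 7-9 z=4 -> covers; best now C (z=2)
Winner: C at z=2

Answer: C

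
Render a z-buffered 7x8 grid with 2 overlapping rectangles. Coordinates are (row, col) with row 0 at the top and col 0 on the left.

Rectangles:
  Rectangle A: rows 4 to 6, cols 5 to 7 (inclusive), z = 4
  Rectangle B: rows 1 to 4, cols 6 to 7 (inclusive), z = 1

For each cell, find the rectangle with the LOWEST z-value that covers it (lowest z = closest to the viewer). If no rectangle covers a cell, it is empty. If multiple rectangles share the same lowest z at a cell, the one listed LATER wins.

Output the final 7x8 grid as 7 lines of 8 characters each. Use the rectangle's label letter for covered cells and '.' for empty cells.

........
......BB
......BB
......BB
.....ABB
.....AAA
.....AAA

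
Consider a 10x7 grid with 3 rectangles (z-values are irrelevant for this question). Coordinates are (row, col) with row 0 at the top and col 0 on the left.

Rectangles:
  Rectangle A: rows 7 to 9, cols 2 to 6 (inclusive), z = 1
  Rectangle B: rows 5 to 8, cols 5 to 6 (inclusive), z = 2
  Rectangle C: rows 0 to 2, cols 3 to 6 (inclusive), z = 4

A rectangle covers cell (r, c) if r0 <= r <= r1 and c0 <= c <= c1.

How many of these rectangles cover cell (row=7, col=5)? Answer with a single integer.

Answer: 2

Derivation:
Check cell (7,5):
  A: rows 7-9 cols 2-6 -> covers
  B: rows 5-8 cols 5-6 -> covers
  C: rows 0-2 cols 3-6 -> outside (row miss)
Count covering = 2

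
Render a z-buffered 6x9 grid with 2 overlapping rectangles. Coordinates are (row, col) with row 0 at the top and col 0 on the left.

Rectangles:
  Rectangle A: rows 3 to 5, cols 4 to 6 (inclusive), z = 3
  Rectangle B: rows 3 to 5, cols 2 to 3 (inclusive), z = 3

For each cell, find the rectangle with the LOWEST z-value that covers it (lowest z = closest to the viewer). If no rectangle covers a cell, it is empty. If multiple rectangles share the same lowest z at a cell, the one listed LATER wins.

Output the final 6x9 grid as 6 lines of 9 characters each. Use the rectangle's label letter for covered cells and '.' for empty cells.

.........
.........
.........
..BBAAA..
..BBAAA..
..BBAAA..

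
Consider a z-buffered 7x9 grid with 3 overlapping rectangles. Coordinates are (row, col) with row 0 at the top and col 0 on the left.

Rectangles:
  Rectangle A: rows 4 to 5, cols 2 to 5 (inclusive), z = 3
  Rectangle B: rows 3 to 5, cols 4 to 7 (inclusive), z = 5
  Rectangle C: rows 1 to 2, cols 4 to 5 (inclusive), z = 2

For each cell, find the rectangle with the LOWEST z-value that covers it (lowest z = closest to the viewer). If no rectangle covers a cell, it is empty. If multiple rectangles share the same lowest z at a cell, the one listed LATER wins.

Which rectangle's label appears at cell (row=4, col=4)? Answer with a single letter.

Answer: A

Derivation:
Check cell (4,4):
  A: rows 4-5 cols 2-5 z=3 -> covers; best now A (z=3)
  B: rows 3-5 cols 4-7 z=5 -> covers; best now A (z=3)
  C: rows 1-2 cols 4-5 -> outside (row miss)
Winner: A at z=3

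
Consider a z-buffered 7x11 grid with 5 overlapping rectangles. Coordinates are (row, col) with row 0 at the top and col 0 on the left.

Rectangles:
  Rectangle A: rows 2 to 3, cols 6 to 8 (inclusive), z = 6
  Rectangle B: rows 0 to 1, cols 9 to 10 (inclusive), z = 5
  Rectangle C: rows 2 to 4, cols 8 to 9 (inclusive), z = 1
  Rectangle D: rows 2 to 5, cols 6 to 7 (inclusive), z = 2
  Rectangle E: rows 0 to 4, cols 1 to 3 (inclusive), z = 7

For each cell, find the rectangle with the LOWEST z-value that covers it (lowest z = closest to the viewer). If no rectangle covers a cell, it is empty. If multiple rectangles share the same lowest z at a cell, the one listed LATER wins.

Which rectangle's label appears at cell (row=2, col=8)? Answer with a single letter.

Check cell (2,8):
  A: rows 2-3 cols 6-8 z=6 -> covers; best now A (z=6)
  B: rows 0-1 cols 9-10 -> outside (row miss)
  C: rows 2-4 cols 8-9 z=1 -> covers; best now C (z=1)
  D: rows 2-5 cols 6-7 -> outside (col miss)
  E: rows 0-4 cols 1-3 -> outside (col miss)
Winner: C at z=1

Answer: C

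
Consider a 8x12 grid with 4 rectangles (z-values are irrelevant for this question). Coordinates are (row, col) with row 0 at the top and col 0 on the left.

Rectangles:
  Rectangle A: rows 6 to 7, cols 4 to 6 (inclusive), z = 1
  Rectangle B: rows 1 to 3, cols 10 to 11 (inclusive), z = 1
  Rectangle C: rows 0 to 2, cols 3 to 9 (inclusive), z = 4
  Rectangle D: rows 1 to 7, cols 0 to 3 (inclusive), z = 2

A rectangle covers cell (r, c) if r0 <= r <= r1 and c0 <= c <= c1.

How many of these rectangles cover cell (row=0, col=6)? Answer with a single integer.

Check cell (0,6):
  A: rows 6-7 cols 4-6 -> outside (row miss)
  B: rows 1-3 cols 10-11 -> outside (row miss)
  C: rows 0-2 cols 3-9 -> covers
  D: rows 1-7 cols 0-3 -> outside (row miss)
Count covering = 1

Answer: 1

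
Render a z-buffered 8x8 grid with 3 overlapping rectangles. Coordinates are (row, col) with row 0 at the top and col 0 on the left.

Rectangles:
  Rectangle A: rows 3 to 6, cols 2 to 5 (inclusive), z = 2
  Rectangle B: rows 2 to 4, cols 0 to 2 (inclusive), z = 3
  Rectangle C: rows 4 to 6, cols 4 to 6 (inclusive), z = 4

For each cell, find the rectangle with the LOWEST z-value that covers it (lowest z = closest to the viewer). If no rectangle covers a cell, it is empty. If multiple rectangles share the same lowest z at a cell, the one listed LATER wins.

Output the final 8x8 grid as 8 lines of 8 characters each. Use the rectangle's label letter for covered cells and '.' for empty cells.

........
........
BBB.....
BBAAAA..
BBAAAAC.
..AAAAC.
..AAAAC.
........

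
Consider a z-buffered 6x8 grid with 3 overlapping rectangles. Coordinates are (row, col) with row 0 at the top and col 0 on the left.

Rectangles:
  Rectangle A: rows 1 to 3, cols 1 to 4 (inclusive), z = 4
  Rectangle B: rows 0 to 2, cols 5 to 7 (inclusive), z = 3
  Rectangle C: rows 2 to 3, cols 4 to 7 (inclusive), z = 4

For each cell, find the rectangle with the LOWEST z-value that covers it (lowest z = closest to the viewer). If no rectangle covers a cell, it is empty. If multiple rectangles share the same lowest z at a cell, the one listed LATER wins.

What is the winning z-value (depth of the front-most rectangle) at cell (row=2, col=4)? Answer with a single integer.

Check cell (2,4):
  A: rows 1-3 cols 1-4 z=4 -> covers; best now A (z=4)
  B: rows 0-2 cols 5-7 -> outside (col miss)
  C: rows 2-3 cols 4-7 z=4 -> covers; best now C (z=4)
Winner: C at z=4

Answer: 4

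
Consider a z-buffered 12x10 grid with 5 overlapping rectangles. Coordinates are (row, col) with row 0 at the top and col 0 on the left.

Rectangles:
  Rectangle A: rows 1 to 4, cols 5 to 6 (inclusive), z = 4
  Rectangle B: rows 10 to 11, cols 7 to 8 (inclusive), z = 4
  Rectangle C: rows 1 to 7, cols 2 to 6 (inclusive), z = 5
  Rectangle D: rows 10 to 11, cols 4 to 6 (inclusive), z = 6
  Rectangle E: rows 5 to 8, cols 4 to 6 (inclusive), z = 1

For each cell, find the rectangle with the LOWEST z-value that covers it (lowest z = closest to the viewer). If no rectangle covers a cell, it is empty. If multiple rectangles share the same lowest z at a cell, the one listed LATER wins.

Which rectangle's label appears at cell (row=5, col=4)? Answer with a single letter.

Answer: E

Derivation:
Check cell (5,4):
  A: rows 1-4 cols 5-6 -> outside (row miss)
  B: rows 10-11 cols 7-8 -> outside (row miss)
  C: rows 1-7 cols 2-6 z=5 -> covers; best now C (z=5)
  D: rows 10-11 cols 4-6 -> outside (row miss)
  E: rows 5-8 cols 4-6 z=1 -> covers; best now E (z=1)
Winner: E at z=1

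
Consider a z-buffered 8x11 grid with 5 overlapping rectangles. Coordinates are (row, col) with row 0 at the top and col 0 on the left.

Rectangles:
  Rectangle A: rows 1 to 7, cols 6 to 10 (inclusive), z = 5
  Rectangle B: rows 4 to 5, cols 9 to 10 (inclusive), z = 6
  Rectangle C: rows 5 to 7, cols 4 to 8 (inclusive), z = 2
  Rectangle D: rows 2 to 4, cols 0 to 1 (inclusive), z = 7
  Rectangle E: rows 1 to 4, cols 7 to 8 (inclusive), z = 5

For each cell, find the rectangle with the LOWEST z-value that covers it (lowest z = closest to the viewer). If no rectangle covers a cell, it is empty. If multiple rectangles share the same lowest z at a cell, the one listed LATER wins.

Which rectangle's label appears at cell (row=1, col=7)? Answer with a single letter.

Check cell (1,7):
  A: rows 1-7 cols 6-10 z=5 -> covers; best now A (z=5)
  B: rows 4-5 cols 9-10 -> outside (row miss)
  C: rows 5-7 cols 4-8 -> outside (row miss)
  D: rows 2-4 cols 0-1 -> outside (row miss)
  E: rows 1-4 cols 7-8 z=5 -> covers; best now E (z=5)
Winner: E at z=5

Answer: E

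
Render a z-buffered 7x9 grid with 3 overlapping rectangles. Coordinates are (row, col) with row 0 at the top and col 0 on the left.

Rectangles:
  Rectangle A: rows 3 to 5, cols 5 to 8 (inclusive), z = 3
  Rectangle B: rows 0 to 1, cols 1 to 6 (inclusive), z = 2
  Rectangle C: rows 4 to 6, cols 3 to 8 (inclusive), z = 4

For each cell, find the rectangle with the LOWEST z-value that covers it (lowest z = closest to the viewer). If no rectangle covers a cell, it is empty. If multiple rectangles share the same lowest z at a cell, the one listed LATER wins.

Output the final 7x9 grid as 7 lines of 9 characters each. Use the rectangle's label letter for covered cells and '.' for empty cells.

.BBBBBB..
.BBBBBB..
.........
.....AAAA
...CCAAAA
...CCAAAA
...CCCCCC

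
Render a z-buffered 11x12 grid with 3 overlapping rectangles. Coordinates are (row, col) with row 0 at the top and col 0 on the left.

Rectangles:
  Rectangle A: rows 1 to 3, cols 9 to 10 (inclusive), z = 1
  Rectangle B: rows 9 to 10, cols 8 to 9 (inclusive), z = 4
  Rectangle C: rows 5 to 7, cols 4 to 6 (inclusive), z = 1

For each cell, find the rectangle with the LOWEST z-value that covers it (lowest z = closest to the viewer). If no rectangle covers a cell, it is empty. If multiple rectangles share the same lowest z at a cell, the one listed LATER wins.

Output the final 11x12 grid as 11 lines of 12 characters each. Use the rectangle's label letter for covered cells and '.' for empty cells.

............
.........AA.
.........AA.
.........AA.
............
....CCC.....
....CCC.....
....CCC.....
............
........BB..
........BB..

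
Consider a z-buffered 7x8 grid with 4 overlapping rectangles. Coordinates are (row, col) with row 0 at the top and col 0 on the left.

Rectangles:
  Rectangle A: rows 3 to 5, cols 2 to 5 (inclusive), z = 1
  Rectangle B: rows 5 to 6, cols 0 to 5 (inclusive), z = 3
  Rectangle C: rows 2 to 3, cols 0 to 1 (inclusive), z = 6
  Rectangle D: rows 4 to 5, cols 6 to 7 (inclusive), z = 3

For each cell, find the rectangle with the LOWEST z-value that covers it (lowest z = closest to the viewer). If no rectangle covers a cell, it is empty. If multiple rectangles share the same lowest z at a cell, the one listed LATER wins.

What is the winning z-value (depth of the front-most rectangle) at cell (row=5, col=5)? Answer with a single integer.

Answer: 1

Derivation:
Check cell (5,5):
  A: rows 3-5 cols 2-5 z=1 -> covers; best now A (z=1)
  B: rows 5-6 cols 0-5 z=3 -> covers; best now A (z=1)
  C: rows 2-3 cols 0-1 -> outside (row miss)
  D: rows 4-5 cols 6-7 -> outside (col miss)
Winner: A at z=1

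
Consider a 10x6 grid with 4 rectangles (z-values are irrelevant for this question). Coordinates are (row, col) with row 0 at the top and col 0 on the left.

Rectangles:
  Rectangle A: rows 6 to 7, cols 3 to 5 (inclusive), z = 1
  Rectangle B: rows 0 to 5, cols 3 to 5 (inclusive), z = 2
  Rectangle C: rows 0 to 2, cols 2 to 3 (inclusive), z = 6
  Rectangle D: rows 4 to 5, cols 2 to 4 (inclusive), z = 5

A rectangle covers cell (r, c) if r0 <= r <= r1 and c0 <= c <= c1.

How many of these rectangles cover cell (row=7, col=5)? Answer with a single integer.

Check cell (7,5):
  A: rows 6-7 cols 3-5 -> covers
  B: rows 0-5 cols 3-5 -> outside (row miss)
  C: rows 0-2 cols 2-3 -> outside (row miss)
  D: rows 4-5 cols 2-4 -> outside (row miss)
Count covering = 1

Answer: 1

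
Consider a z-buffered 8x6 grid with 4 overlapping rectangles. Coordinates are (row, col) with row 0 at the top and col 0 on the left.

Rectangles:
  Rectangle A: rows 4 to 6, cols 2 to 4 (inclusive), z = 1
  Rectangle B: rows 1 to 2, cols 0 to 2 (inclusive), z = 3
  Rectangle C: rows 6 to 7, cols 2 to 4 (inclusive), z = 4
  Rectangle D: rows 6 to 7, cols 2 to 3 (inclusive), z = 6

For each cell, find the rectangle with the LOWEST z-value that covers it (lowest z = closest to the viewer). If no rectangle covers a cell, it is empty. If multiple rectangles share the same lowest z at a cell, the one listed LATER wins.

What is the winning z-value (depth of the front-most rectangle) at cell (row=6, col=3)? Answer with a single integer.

Answer: 1

Derivation:
Check cell (6,3):
  A: rows 4-6 cols 2-4 z=1 -> covers; best now A (z=1)
  B: rows 1-2 cols 0-2 -> outside (row miss)
  C: rows 6-7 cols 2-4 z=4 -> covers; best now A (z=1)
  D: rows 6-7 cols 2-3 z=6 -> covers; best now A (z=1)
Winner: A at z=1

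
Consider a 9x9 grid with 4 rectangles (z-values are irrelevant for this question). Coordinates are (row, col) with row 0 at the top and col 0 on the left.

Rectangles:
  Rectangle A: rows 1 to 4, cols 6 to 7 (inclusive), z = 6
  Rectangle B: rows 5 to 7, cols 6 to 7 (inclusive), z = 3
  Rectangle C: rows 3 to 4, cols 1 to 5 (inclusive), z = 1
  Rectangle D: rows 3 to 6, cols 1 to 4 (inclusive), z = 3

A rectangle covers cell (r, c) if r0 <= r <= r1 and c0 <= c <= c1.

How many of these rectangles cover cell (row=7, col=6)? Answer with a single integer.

Answer: 1

Derivation:
Check cell (7,6):
  A: rows 1-4 cols 6-7 -> outside (row miss)
  B: rows 5-7 cols 6-7 -> covers
  C: rows 3-4 cols 1-5 -> outside (row miss)
  D: rows 3-6 cols 1-4 -> outside (row miss)
Count covering = 1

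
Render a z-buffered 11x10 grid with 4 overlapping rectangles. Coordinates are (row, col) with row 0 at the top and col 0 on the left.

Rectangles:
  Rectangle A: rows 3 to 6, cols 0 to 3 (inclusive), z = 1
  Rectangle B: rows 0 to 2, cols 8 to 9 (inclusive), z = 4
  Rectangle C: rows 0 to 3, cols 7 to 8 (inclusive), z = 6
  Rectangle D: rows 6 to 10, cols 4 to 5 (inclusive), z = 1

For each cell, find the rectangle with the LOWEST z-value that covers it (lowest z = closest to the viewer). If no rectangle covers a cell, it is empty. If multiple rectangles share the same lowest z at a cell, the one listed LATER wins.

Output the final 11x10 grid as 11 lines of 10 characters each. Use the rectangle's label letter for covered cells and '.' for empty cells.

.......CBB
.......CBB
.......CBB
AAAA...CC.
AAAA......
AAAA......
AAAADD....
....DD....
....DD....
....DD....
....DD....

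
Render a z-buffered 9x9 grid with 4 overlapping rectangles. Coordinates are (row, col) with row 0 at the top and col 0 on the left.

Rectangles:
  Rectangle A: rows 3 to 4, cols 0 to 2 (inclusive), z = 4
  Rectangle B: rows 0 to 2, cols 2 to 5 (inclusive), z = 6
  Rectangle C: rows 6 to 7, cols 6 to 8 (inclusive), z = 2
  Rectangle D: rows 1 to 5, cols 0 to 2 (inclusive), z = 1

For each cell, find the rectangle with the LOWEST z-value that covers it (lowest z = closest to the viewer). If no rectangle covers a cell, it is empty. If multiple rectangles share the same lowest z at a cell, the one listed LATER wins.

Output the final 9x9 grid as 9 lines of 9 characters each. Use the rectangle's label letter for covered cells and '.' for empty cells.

..BBBB...
DDDBBB...
DDDBBB...
DDD......
DDD......
DDD......
......CCC
......CCC
.........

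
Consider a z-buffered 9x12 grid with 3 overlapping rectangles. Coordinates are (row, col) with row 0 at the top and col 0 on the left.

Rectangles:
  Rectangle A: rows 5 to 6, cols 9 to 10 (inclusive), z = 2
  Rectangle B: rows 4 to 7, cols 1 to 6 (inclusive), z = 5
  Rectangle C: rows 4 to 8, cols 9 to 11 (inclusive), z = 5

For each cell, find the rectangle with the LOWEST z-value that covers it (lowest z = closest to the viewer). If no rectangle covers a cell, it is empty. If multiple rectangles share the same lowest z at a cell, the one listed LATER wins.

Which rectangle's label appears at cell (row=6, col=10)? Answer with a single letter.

Check cell (6,10):
  A: rows 5-6 cols 9-10 z=2 -> covers; best now A (z=2)
  B: rows 4-7 cols 1-6 -> outside (col miss)
  C: rows 4-8 cols 9-11 z=5 -> covers; best now A (z=2)
Winner: A at z=2

Answer: A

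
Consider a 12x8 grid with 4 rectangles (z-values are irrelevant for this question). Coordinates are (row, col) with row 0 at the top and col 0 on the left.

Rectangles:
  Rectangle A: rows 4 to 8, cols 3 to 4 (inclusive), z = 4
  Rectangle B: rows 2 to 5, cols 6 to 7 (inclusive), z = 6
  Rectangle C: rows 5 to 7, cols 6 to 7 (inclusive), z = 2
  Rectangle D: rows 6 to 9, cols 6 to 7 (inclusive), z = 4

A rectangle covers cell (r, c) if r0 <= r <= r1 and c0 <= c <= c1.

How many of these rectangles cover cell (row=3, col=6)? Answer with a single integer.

Answer: 1

Derivation:
Check cell (3,6):
  A: rows 4-8 cols 3-4 -> outside (row miss)
  B: rows 2-5 cols 6-7 -> covers
  C: rows 5-7 cols 6-7 -> outside (row miss)
  D: rows 6-9 cols 6-7 -> outside (row miss)
Count covering = 1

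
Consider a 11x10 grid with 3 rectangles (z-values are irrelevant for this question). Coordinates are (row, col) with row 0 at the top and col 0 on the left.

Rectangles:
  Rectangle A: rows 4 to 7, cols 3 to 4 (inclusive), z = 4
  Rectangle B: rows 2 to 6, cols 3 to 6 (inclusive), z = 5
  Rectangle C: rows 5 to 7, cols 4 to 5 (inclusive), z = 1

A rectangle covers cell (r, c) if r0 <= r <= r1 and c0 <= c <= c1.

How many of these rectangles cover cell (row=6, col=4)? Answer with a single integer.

Check cell (6,4):
  A: rows 4-7 cols 3-4 -> covers
  B: rows 2-6 cols 3-6 -> covers
  C: rows 5-7 cols 4-5 -> covers
Count covering = 3

Answer: 3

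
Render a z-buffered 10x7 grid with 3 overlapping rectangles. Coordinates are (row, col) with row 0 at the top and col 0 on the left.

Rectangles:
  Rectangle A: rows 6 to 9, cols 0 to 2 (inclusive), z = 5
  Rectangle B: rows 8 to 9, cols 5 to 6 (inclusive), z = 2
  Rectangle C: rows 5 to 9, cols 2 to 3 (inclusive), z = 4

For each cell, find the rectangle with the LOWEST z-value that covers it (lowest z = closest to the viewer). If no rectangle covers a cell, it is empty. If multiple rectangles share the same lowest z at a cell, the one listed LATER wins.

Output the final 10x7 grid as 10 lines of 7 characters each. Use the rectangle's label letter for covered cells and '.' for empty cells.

.......
.......
.......
.......
.......
..CC...
AACC...
AACC...
AACC.BB
AACC.BB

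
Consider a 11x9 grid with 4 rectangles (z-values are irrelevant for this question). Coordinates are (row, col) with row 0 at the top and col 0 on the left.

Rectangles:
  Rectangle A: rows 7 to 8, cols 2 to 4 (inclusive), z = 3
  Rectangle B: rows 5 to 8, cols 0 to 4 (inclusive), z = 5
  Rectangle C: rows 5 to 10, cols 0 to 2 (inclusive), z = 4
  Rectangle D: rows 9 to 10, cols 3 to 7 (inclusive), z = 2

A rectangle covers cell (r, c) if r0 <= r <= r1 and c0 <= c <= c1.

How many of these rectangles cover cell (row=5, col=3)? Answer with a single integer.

Answer: 1

Derivation:
Check cell (5,3):
  A: rows 7-8 cols 2-4 -> outside (row miss)
  B: rows 5-8 cols 0-4 -> covers
  C: rows 5-10 cols 0-2 -> outside (col miss)
  D: rows 9-10 cols 3-7 -> outside (row miss)
Count covering = 1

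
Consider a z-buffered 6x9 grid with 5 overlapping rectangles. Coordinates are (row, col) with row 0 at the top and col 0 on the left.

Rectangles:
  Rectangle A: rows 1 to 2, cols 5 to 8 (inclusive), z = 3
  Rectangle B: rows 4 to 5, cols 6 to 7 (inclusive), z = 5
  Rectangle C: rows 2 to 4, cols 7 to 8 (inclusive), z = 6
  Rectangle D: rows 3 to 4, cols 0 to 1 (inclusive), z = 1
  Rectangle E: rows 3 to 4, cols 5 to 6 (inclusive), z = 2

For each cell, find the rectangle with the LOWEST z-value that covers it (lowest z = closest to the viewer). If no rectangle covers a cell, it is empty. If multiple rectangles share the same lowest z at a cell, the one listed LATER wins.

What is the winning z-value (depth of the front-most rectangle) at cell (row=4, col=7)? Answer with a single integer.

Check cell (4,7):
  A: rows 1-2 cols 5-8 -> outside (row miss)
  B: rows 4-5 cols 6-7 z=5 -> covers; best now B (z=5)
  C: rows 2-4 cols 7-8 z=6 -> covers; best now B (z=5)
  D: rows 3-4 cols 0-1 -> outside (col miss)
  E: rows 3-4 cols 5-6 -> outside (col miss)
Winner: B at z=5

Answer: 5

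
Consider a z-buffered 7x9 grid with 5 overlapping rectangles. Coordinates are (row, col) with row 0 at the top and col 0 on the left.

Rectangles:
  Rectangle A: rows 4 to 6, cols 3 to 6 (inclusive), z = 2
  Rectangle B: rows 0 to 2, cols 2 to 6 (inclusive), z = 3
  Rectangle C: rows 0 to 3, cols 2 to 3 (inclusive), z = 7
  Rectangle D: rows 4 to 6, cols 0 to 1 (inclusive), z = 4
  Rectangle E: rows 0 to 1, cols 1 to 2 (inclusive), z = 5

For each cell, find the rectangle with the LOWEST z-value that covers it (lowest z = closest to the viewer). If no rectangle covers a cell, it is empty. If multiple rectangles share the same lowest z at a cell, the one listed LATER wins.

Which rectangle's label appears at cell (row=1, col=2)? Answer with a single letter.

Check cell (1,2):
  A: rows 4-6 cols 3-6 -> outside (row miss)
  B: rows 0-2 cols 2-6 z=3 -> covers; best now B (z=3)
  C: rows 0-3 cols 2-3 z=7 -> covers; best now B (z=3)
  D: rows 4-6 cols 0-1 -> outside (row miss)
  E: rows 0-1 cols 1-2 z=5 -> covers; best now B (z=3)
Winner: B at z=3

Answer: B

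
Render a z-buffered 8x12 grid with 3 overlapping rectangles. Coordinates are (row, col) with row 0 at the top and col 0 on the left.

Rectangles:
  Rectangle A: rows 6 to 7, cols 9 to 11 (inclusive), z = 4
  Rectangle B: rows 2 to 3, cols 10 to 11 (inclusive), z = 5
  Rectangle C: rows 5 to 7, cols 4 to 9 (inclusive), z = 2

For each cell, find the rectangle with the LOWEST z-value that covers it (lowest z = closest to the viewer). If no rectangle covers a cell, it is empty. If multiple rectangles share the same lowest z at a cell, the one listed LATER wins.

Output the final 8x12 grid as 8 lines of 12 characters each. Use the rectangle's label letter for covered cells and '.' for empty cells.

............
............
..........BB
..........BB
............
....CCCCCC..
....CCCCCCAA
....CCCCCCAA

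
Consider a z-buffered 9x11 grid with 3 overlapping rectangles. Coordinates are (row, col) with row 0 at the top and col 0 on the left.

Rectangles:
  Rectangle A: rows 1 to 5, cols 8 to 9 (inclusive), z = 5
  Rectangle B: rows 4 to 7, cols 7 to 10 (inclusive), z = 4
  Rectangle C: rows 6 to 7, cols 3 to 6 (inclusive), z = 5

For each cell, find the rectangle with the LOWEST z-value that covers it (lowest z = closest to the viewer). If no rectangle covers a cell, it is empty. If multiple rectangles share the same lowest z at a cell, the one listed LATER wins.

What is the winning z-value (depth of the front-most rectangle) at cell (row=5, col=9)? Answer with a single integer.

Answer: 4

Derivation:
Check cell (5,9):
  A: rows 1-5 cols 8-9 z=5 -> covers; best now A (z=5)
  B: rows 4-7 cols 7-10 z=4 -> covers; best now B (z=4)
  C: rows 6-7 cols 3-6 -> outside (row miss)
Winner: B at z=4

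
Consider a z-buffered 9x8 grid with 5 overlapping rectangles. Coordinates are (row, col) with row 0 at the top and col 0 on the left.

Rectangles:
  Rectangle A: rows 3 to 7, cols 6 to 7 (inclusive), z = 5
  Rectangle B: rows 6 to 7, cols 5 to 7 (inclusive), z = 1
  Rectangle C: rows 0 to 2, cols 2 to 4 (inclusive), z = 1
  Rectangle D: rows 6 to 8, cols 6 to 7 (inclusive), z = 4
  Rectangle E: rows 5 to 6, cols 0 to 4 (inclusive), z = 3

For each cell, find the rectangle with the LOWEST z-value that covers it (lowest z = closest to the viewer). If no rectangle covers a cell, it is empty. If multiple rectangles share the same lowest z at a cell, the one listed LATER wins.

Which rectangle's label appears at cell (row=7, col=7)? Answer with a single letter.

Check cell (7,7):
  A: rows 3-7 cols 6-7 z=5 -> covers; best now A (z=5)
  B: rows 6-7 cols 5-7 z=1 -> covers; best now B (z=1)
  C: rows 0-2 cols 2-4 -> outside (row miss)
  D: rows 6-8 cols 6-7 z=4 -> covers; best now B (z=1)
  E: rows 5-6 cols 0-4 -> outside (row miss)
Winner: B at z=1

Answer: B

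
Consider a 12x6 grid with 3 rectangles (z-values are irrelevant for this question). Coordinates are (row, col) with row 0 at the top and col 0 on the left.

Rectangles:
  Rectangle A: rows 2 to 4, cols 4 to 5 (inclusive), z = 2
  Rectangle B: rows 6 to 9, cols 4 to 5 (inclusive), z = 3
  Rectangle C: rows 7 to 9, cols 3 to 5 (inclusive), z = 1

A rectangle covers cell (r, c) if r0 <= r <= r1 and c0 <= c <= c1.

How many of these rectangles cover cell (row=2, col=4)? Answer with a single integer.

Answer: 1

Derivation:
Check cell (2,4):
  A: rows 2-4 cols 4-5 -> covers
  B: rows 6-9 cols 4-5 -> outside (row miss)
  C: rows 7-9 cols 3-5 -> outside (row miss)
Count covering = 1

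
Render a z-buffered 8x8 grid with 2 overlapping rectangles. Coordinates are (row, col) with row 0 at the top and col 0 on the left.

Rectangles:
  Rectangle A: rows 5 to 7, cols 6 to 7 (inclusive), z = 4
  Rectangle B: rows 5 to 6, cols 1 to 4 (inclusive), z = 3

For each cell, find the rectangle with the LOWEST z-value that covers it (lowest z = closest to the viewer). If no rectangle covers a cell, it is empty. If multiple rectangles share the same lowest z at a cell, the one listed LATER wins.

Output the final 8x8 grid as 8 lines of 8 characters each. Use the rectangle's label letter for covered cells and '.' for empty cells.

........
........
........
........
........
.BBBB.AA
.BBBB.AA
......AA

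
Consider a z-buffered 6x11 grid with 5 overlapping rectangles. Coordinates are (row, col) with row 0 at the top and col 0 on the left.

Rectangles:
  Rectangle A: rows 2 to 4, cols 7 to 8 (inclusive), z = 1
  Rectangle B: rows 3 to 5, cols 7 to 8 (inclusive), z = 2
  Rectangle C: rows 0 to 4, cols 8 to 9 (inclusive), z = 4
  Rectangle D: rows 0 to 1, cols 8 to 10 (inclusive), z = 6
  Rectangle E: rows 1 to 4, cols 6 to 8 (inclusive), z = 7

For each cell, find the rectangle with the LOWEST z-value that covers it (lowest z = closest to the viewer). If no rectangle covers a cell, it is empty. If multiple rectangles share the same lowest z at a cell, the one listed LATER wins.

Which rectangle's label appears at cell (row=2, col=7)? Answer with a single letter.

Answer: A

Derivation:
Check cell (2,7):
  A: rows 2-4 cols 7-8 z=1 -> covers; best now A (z=1)
  B: rows 3-5 cols 7-8 -> outside (row miss)
  C: rows 0-4 cols 8-9 -> outside (col miss)
  D: rows 0-1 cols 8-10 -> outside (row miss)
  E: rows 1-4 cols 6-8 z=7 -> covers; best now A (z=1)
Winner: A at z=1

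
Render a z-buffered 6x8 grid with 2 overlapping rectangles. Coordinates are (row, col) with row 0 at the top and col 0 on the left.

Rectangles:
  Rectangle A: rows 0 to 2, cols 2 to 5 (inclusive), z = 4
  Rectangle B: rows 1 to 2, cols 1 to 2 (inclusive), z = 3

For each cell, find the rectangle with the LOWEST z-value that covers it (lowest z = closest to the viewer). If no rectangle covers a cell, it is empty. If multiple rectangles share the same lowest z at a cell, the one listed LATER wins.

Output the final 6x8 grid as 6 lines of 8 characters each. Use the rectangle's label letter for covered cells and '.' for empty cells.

..AAAA..
.BBAAA..
.BBAAA..
........
........
........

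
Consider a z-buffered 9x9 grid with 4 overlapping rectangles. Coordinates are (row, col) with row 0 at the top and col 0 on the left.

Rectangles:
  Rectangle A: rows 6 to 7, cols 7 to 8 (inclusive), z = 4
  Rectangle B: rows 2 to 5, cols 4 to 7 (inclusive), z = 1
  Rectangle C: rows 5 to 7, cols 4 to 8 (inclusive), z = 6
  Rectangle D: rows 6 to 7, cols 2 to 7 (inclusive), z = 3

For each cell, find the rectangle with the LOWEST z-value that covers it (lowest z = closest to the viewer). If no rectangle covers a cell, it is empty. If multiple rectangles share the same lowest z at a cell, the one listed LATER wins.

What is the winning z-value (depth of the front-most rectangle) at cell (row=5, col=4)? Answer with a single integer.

Answer: 1

Derivation:
Check cell (5,4):
  A: rows 6-7 cols 7-8 -> outside (row miss)
  B: rows 2-5 cols 4-7 z=1 -> covers; best now B (z=1)
  C: rows 5-7 cols 4-8 z=6 -> covers; best now B (z=1)
  D: rows 6-7 cols 2-7 -> outside (row miss)
Winner: B at z=1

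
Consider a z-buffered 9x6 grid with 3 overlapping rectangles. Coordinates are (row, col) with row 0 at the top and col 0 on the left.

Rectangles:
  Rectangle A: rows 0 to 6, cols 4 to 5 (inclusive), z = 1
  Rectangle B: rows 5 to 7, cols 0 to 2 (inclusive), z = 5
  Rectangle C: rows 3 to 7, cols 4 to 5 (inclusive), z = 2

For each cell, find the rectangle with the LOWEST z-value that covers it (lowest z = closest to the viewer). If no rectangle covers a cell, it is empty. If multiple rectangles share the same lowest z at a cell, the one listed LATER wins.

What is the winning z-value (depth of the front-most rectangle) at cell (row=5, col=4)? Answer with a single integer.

Answer: 1

Derivation:
Check cell (5,4):
  A: rows 0-6 cols 4-5 z=1 -> covers; best now A (z=1)
  B: rows 5-7 cols 0-2 -> outside (col miss)
  C: rows 3-7 cols 4-5 z=2 -> covers; best now A (z=1)
Winner: A at z=1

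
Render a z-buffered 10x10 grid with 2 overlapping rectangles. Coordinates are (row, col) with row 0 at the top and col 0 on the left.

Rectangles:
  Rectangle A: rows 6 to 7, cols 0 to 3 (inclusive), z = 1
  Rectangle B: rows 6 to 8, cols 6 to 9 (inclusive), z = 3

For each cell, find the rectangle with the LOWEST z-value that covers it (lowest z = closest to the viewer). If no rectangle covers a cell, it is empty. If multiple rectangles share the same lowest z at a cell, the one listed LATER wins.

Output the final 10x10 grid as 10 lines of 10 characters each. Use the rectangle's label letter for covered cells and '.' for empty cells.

..........
..........
..........
..........
..........
..........
AAAA..BBBB
AAAA..BBBB
......BBBB
..........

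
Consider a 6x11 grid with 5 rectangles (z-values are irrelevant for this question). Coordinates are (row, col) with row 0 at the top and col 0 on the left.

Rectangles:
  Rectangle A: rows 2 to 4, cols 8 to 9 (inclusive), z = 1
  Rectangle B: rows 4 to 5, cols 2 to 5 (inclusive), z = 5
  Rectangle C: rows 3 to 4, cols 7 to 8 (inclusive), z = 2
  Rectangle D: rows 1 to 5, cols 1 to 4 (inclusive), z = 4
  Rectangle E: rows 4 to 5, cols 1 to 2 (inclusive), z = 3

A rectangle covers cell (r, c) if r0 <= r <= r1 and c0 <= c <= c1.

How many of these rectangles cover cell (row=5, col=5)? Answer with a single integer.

Check cell (5,5):
  A: rows 2-4 cols 8-9 -> outside (row miss)
  B: rows 4-5 cols 2-5 -> covers
  C: rows 3-4 cols 7-8 -> outside (row miss)
  D: rows 1-5 cols 1-4 -> outside (col miss)
  E: rows 4-5 cols 1-2 -> outside (col miss)
Count covering = 1

Answer: 1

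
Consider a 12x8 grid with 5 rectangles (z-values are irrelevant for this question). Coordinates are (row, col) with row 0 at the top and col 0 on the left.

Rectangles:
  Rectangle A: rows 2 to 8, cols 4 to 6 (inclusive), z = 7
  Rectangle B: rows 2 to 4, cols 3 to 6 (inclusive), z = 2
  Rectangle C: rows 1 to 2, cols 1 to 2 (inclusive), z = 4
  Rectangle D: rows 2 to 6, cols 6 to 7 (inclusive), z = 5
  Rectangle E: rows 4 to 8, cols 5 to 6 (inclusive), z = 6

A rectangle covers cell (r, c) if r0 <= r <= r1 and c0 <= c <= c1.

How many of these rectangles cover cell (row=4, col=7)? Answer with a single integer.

Check cell (4,7):
  A: rows 2-8 cols 4-6 -> outside (col miss)
  B: rows 2-4 cols 3-6 -> outside (col miss)
  C: rows 1-2 cols 1-2 -> outside (row miss)
  D: rows 2-6 cols 6-7 -> covers
  E: rows 4-8 cols 5-6 -> outside (col miss)
Count covering = 1

Answer: 1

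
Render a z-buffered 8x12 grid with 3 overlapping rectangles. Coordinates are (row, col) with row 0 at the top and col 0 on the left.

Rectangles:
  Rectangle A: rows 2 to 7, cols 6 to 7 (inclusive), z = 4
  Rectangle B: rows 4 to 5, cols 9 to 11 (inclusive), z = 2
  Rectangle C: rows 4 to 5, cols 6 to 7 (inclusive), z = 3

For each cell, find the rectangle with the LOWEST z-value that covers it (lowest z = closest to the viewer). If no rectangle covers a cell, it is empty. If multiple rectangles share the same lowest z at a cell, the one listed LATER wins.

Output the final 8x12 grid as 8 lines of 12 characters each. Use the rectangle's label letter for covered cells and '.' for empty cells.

............
............
......AA....
......AA....
......CC.BBB
......CC.BBB
......AA....
......AA....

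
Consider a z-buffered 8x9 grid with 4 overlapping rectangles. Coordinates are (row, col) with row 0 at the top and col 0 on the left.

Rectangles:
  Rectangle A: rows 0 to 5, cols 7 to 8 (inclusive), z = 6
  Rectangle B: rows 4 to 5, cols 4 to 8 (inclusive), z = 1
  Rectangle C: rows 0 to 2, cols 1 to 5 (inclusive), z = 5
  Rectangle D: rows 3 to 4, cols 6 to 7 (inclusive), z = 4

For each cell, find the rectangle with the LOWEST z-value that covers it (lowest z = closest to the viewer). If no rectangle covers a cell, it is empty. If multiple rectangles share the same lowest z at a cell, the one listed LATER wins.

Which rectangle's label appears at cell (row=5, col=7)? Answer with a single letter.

Answer: B

Derivation:
Check cell (5,7):
  A: rows 0-5 cols 7-8 z=6 -> covers; best now A (z=6)
  B: rows 4-5 cols 4-8 z=1 -> covers; best now B (z=1)
  C: rows 0-2 cols 1-5 -> outside (row miss)
  D: rows 3-4 cols 6-7 -> outside (row miss)
Winner: B at z=1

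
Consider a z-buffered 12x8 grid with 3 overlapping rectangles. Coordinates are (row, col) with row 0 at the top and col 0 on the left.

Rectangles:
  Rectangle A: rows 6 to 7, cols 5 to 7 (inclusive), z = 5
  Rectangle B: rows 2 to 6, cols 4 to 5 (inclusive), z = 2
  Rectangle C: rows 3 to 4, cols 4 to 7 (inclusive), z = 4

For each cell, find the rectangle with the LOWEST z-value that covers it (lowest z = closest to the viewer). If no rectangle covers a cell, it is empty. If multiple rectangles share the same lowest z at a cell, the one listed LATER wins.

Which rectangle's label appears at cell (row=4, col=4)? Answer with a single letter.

Check cell (4,4):
  A: rows 6-7 cols 5-7 -> outside (row miss)
  B: rows 2-6 cols 4-5 z=2 -> covers; best now B (z=2)
  C: rows 3-4 cols 4-7 z=4 -> covers; best now B (z=2)
Winner: B at z=2

Answer: B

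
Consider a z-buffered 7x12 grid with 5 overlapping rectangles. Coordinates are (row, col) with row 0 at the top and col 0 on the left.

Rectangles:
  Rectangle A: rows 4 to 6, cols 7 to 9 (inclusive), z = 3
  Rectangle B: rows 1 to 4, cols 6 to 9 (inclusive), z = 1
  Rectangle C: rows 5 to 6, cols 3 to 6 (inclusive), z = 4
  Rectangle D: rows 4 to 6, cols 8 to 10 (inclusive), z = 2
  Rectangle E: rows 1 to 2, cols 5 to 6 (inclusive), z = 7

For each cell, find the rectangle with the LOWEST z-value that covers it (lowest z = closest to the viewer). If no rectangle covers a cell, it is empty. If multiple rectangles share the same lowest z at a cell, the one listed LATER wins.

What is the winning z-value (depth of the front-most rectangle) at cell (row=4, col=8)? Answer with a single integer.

Answer: 1

Derivation:
Check cell (4,8):
  A: rows 4-6 cols 7-9 z=3 -> covers; best now A (z=3)
  B: rows 1-4 cols 6-9 z=1 -> covers; best now B (z=1)
  C: rows 5-6 cols 3-6 -> outside (row miss)
  D: rows 4-6 cols 8-10 z=2 -> covers; best now B (z=1)
  E: rows 1-2 cols 5-6 -> outside (row miss)
Winner: B at z=1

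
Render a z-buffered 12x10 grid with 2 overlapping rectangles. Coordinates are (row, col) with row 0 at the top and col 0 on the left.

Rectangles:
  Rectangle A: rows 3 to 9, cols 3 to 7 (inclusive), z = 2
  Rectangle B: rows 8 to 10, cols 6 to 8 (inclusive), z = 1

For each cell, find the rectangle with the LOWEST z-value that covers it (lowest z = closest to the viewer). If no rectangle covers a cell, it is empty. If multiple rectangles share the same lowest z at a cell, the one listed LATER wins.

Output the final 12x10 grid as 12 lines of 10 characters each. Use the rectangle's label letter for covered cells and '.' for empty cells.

..........
..........
..........
...AAAAA..
...AAAAA..
...AAAAA..
...AAAAA..
...AAAAA..
...AAABBB.
...AAABBB.
......BBB.
..........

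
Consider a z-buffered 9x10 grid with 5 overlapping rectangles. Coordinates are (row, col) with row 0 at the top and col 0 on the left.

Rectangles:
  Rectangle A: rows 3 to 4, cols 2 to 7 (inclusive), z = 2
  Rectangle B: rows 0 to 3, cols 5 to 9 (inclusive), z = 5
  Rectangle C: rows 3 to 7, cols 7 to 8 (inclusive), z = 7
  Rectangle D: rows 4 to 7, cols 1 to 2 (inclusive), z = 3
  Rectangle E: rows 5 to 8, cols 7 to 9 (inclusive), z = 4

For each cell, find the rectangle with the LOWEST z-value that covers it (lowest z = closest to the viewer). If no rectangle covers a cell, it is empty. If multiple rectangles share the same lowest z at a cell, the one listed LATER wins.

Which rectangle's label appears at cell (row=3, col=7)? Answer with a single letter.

Answer: A

Derivation:
Check cell (3,7):
  A: rows 3-4 cols 2-7 z=2 -> covers; best now A (z=2)
  B: rows 0-3 cols 5-9 z=5 -> covers; best now A (z=2)
  C: rows 3-7 cols 7-8 z=7 -> covers; best now A (z=2)
  D: rows 4-7 cols 1-2 -> outside (row miss)
  E: rows 5-8 cols 7-9 -> outside (row miss)
Winner: A at z=2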